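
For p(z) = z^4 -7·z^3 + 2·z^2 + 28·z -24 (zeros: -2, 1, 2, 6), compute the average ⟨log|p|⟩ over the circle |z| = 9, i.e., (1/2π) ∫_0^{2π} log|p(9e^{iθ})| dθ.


Zeros: -2, 1, 2, 6; r = 9.
Inside |z| < r: -2, 1, 2, 6. Outside (|z| ≥ r): ∅.
p(0) = -24, so log|p(0)| = log(24) = 3.1781.
Apply Jensen: I(r) = log|p(0)| + Σ_k log(r/|z_k|), summed over zeros inside |z| < r.
  log(r/|z_k|) for z_k = -2: log(9/2) = 1.5041
  log(r/|z_k|) for z_k = 1: log(9/1) = 2.1972
  log(r/|z_k|) for z_k = 2: log(9/2) = 1.5041
  log(r/|z_k|) for z_k = 6: log(9/6) = 0.4055
Sum over inside zeros: 5.6108.
I(r) = log|p(0)| + (inside sum) = 3.1781 + 5.6108 = 8.7889.
Closed form (all zeros inside, monic): I(r) = n·log(r) = 4·log(9) = 8.7889. ✓

I(r) ≈ 8.7889.


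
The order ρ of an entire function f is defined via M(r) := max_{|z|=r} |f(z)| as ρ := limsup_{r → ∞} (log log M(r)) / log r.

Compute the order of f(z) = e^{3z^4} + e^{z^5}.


Each summand is entire of order 4 and 5 respectively (as in the single-exponential case). The order of a sum is at most the max of the orders, so ρ ≤ 5. For the lower bound: on |z|=r choose arg z so that 1z^5 is real positive; then |e^{1z^5}| = e^{1r^5} while |e^{3z^4}| ≤ e^{3r^4} = o(e^{1r^5}). So |f| ≥ e^{1r^5}(1 − o(1)) and ρ ≥ 5. Hence ρ = max(4, 5) = 5.
Therefore ρ = 5.

Order ρ = 5.


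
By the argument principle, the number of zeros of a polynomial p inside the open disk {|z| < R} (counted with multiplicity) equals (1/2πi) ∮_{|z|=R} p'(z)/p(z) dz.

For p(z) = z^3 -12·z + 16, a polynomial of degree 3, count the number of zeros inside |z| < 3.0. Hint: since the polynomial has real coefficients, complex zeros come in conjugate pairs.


The zeros of p are: 2, 2, -4.
Their magnitudes are: 2, 2, 4.
Zeros with |z| < R = 3.0: 2, 2.
Count = 2.
By the argument principle, (1/2πi) ∮_{|z|=R} p'(z)/p(z) dz equals exactly this count.

Number of zeros inside |z| < 3.0: 2.


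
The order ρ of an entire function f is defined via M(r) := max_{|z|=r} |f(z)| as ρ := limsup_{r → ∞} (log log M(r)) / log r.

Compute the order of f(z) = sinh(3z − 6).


sinh(w) is a linear combination of e^{iw} and e^{−iw} (or e^w, e^{−w} in the hyperbolic case), so |sinh(w)| ≤ e^{|w|}. With w = 3z − 6, |w| ≤ 3|z| + 6 = 3r + 6 on |z| = r, giving M(r) ≤ e^{3r + 6}, so ρ ≤ 1. On a suitable ray (z = it for sin/cos; z = t for sinh/cosh, t real → ∞), |sinh(3z − 6)| grows like e^{3|t|}/2, so ρ ≥ 1. Hence ρ = 1.
Therefore ρ = 1.

Order ρ = 1.


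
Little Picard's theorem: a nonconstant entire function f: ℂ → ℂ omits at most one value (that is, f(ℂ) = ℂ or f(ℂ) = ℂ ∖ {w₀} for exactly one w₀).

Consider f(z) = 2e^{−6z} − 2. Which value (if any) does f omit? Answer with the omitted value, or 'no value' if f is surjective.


Little Picard bounds the complement of f(ℂ) to at most one point.
e^{−6z} is never zero on ℂ, so 2·e^{−6z} takes every value in ℂ ∖ {0}. Adding -2 shifts the range to ℂ ∖ {-2}. Thus f omits exactly the value -2.

Omitted value: -2.


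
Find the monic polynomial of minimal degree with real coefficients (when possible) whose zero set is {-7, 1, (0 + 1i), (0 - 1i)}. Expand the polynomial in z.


The polynomial is p(z) = ∏_{α ∈ S} (z − α), where S = {-7, 1, (0 + 1i), (0 - 1i)}.
Expanding the product yields: p(z) = z^4 + 6·z^3 -6·z^2 + 6·z -7.
Note conjugate pairs combine to real quadratics: (z − (0+1i))(z − (0−1i)) = z² + 1.
The resulting polynomial has degree 4 and real coefficients as required.

p(z) = z^4 + 6·z^3 -6·z^2 + 6·z -7.


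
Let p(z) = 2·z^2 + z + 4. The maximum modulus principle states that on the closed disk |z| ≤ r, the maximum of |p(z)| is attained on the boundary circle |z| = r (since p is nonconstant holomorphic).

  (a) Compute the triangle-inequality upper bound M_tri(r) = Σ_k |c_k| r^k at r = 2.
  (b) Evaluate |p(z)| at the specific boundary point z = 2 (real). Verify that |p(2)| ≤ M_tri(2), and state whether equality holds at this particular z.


Coefficients: c_0 = 4, c_1 = 1, c_2 = 2. Radius r = 2.
Part (a). Triangle bound: M_tri(r) = Σ_k |c_k| r^k
  = |4|·2^0 + |1|·2^1 + |2|·2^2
  = 4 + 2 + 8 = 14.
This bounds M(r) := max_{|z|=r} |p(z)| from above; equality holds iff all terms c_k z^k can be made to align in phase at a single z on |z|=r.
Part (b). At z = 2 (real, on the circle |z| = r):
  p(2) = (4)·2^0 + (1)·2^1 + (2)·2^2 = 14.
  |p(2)| = 14.
Since all nonzero coefficients share the same sign, |p(2)| = 14 = M_tri(2); the triangle bound is attained at z = 2, so in fact M(r) = 14.

M_tri(2) = 14; |p(2)| = 14; equality at z=2: yes.


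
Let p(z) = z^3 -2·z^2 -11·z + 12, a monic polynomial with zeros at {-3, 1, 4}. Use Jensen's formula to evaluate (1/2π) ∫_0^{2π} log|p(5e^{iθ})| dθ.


Zeros: -3, 1, 4; r = 5.
Inside |z| < r: -3, 1, 4. Outside (|z| ≥ r): ∅.
p(0) = 12, so log|p(0)| = log(12) = 2.4849.
Apply Jensen: I(r) = log|p(0)| + Σ_k log(r/|z_k|), summed over zeros inside |z| < r.
  log(r/|z_k|) for z_k = -3: log(5/3) = 0.5108
  log(r/|z_k|) for z_k = 1: log(5/1) = 1.6094
  log(r/|z_k|) for z_k = 4: log(5/4) = 0.2231
Sum over inside zeros: 2.3434.
I(r) = log|p(0)| + (inside sum) = 2.4849 + 2.3434 = 4.8283.
Closed form (all zeros inside, monic): I(r) = n·log(r) = 3·log(5) = 4.8283. ✓

I(r) ≈ 4.8283.


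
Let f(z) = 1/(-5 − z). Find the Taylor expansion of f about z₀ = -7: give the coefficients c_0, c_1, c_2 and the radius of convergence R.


Let w = z − z₀, so z = z₀ + w.
Then -5 − z = -5 − (z₀ + w) = (-5 − z₀) − w = 2 − w.
f(z) = 1/(2 − w) = (1/(2)) · 1/(1 − w/(2)) = Σ_{n≥0} w^n / (2)^(n+1).
So c_n = 1/(2)^(n+1):
  c_0 = 1/(2)^1 = 1/2.
  c_1 = 1/(2)^2 = 1/4.
  c_2 = 1/(2)^3 = 1/8.
The series is valid for |w/d| < 1, i.e. |z − z₀| < |d|.
Radius of convergence: R = |-5 − z₀| = |2| = 2 (distance from z₀ to the singularity z = -5).

c_0 = 1/2, c_1 = 1/4, c_2 = 1/8; R = 2.


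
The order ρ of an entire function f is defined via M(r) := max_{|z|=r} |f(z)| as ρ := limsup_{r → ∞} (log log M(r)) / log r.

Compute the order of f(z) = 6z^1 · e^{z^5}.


M(r) = max_{|z|=r} |6|·|z|^1·|e^{z^5}| = 6·r^1 · e^{1r^5} (the factors attain their maxima compatibly on |z|=r). Then log M(r) = log 6 + 1·log r + 1r^5, dominated by the last term, so log log M(r) ~ 5·log r. The polynomial factor 6z^1 contributes only a log r term and does not affect the order. ρ = 5.
Therefore ρ = 5.

Order ρ = 5.


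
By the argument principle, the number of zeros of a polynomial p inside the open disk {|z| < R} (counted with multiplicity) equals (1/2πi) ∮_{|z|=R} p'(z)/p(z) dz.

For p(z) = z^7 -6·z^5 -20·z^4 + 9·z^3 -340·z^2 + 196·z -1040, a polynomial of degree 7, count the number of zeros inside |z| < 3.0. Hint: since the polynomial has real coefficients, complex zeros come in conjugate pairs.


The zeros of p are: (0 + 2i), (0 - 2i), (-3 + 2i), (-3 - 2i), 4, (1 + 2i), (1 - 2i).
Their magnitudes are: 2, 2, 3.606, 3.606, 4, 2.236, 2.236.
Zeros with |z| < R = 3.0: (0 + 2i), (0 - 2i), (1 + 2i), (1 - 2i).
Count = 4.
By the argument principle, (1/2πi) ∮_{|z|=R} p'(z)/p(z) dz equals exactly this count.

Number of zeros inside |z| < 3.0: 4.


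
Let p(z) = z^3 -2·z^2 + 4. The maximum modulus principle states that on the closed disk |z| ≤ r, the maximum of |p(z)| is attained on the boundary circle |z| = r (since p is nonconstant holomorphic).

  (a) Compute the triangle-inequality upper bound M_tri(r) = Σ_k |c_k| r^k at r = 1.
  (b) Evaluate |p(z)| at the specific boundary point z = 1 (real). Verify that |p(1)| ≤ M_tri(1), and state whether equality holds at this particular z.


Coefficients: c_0 = 4, c_1 = 0, c_2 = -2, c_3 = 1. Radius r = 1.
Part (a). Triangle bound: M_tri(r) = Σ_k |c_k| r^k
  = |4|·1^0 + |0|·1^1 + |-2|·1^2 + |1|·1^3
  = 4 + 0 + 2 + 1 = 7.
This bounds M(r) := max_{|z|=r} |p(z)| from above; equality holds iff all terms c_k z^k can be made to align in phase at a single z on |z|=r.
Part (b). At z = 1 (real, on the circle |z| = r):
  p(1) = (4)·1^0 + (0)·1^1 + (-2)·1^2 + (1)·1^3 = 3.
  |p(1)| = 3.
Check: |p(1)| = 3 ≤ 7 = M_tri(1). ✓ Equality does not hold at z = 1 (the coefficients have mixed signs, so the terms do not all align in phase there).

M_tri(1) = 7; |p(1)| = 3; equality at z=1: no.


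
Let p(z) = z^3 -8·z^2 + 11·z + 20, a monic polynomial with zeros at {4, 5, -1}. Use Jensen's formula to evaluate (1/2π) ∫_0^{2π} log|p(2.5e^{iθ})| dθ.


Zeros: -1, 4, 5; r = 2.5.
Inside |z| < r: -1. Outside (|z| ≥ r): 4, 5.
p(0) = 20, so log|p(0)| = log(20) = 2.9957.
Apply Jensen: I(r) = log|p(0)| + Σ_k log(r/|z_k|), summed over zeros inside |z| < r.
  log(r/|z_k|) for z_k = -1: log(2.5/1) = 0.9163
  Outside zeros (4, 5) contribute nothing to the Jensen sum.
Sum over inside zeros: 0.9163.
I(r) = log|p(0)| + (inside sum) = 2.9957 + 0.9163 = 3.9120.
Note: since some zeros are outside |z| ≤ r, the simplified n·log(r) form does NOT apply — only the inside zeros contribute.

I(r) ≈ 3.9120.


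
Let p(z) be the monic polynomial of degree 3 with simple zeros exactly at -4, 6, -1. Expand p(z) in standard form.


The polynomial is p(z) = ∏_{α ∈ S} (z − α), where S = {-4, 6, -1}.
Expanding the product yields: p(z) = z^3 -z^2 -26·z -24.
The resulting polynomial has degree 3 and real coefficients as required.

p(z) = z^3 -z^2 -26·z -24.


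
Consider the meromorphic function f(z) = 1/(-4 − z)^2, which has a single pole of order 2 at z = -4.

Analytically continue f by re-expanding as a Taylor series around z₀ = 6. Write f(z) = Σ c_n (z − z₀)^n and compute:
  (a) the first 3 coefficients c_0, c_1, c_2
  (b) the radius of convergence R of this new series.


Let w = z − z₀, so z = z₀ + w.
Then -4 − z = -4 − (z₀ + w) = (-4 − z₀) − w = -10 − w.
f(z) = 1/(-10 − w)^2 = (1/(-10)^2) · (1 − w/(-10))^{−2}.
By the binomial series (1−u)^{−2} = Σ_{n≥0} C(n+1, 1) u^n for |u|<1, with u = w/(-10):
  c_n = C(n+1, 1) / (-10)^(n+2).
  c_0 = 1/(-10)^2 = 1/100.
  c_1 = 2/(-10)^3 = -1/500.
  c_2 = 3/(-10)^4 = 3/10000.
The series is valid for |w/d| < 1, i.e. |z − z₀| < |d|.
Radius of convergence: R = |-4 − z₀| = |-10| = 10 (distance from z₀ to the singularity z = -4).

c_0 = 1/100, c_1 = -1/500, c_2 = 3/10000; R = 10.


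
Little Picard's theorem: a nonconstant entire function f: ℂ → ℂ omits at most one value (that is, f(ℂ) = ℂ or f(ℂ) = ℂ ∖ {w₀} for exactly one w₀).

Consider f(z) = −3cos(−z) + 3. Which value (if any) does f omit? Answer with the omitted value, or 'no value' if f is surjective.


Little Picard bounds the complement of f(ℂ) to at most one point.
cos is entire and surjective onto ℂ: for every w ∈ ℂ, cos(ζ) = w has a solution ζ ∈ ℂ (e.g., via the complex inverse arccos). With ζ = −z this gives z = ζ/(-1). Then -3·cos(−z) takes every value in -3·ℂ = ℂ, and adding 3 is a bijection of ℂ. So f is surjective and omits no value. (Note: only on the real line is cos bounded by [−1, 1].)

Omitted value: no value.


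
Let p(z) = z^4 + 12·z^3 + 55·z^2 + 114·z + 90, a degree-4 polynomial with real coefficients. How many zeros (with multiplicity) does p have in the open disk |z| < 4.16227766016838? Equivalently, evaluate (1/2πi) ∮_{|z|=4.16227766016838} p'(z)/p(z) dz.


The zeros of p are: -3, -3, (-3 + 1i), (-3 - 1i).
Their magnitudes are: 3, 3, 3.162, 3.162.
Zeros with |z| < R = 4.16227766016838: -3, -3, (-3 + 1i), (-3 - 1i).
Count = 4.
By the argument principle, (1/2πi) ∮_{|z|=R} p'(z)/p(z) dz equals exactly this count.

Number of zeros inside |z| < 4.16227766016838: 4.


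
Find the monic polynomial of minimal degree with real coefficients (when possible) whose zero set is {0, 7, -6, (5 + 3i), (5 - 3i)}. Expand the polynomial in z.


The polynomial is p(z) = ∏_{α ∈ S} (z − α), where S = {0, 7, -6, (5 + 3i), (5 - 3i)}.
Expanding the product yields: p(z) = z^5 -11·z^4 + 2·z^3 + 386·z^2 -1428·z.
Note conjugate pairs combine to real quadratics: (z − (5+3i))(z − (5−3i)) = z² − 10z + 34.
The resulting polynomial has degree 5 and real coefficients as required.

p(z) = z^5 -11·z^4 + 2·z^3 + 386·z^2 -1428·z.


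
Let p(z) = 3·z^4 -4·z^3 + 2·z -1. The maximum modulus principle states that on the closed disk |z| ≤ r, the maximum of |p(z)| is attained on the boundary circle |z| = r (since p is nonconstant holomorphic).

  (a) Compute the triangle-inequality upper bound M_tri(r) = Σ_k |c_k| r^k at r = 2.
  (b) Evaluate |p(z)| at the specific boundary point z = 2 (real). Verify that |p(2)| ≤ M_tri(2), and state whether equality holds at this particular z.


Coefficients: c_0 = -1, c_1 = 2, c_2 = 0, c_3 = -4, c_4 = 3. Radius r = 2.
Part (a). Triangle bound: M_tri(r) = Σ_k |c_k| r^k
  = |-1|·2^0 + |2|·2^1 + |0|·2^2 + |-4|·2^3 + |3|·2^4
  = 1 + 4 + 0 + 32 + 48 = 85.
This bounds M(r) := max_{|z|=r} |p(z)| from above; equality holds iff all terms c_k z^k can be made to align in phase at a single z on |z|=r.
Part (b). At z = 2 (real, on the circle |z| = r):
  p(2) = (-1)·2^0 + (2)·2^1 + (0)·2^2 + (-4)·2^3 + (3)·2^4 = 19.
  |p(2)| = 19.
Check: |p(2)| = 19 ≤ 85 = M_tri(2). ✓ Equality does not hold at z = 2 (the coefficients have mixed signs, so the terms do not all align in phase there).

M_tri(2) = 85; |p(2)| = 19; equality at z=2: no.


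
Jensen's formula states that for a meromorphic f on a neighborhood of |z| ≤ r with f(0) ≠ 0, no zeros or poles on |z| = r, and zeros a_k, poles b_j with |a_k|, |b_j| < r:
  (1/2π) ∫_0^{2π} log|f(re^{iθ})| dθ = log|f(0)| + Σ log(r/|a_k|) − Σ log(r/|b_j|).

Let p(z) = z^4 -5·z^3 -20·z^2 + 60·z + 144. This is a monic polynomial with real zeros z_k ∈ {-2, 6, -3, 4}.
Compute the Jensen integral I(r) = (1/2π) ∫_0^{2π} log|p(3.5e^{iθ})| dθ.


Zeros: -3, -2, 4, 6; r = 3.5.
Inside |z| < r: -3, -2. Outside (|z| ≥ r): 4, 6.
p(0) = 144, so log|p(0)| = log(144) = 4.9698.
Apply Jensen: I(r) = log|p(0)| + Σ_k log(r/|z_k|), summed over zeros inside |z| < r.
  log(r/|z_k|) for z_k = -2: log(3.5/2) = 0.5596
  log(r/|z_k|) for z_k = -3: log(3.5/3) = 0.1542
  Outside zeros (4, 6) contribute nothing to the Jensen sum.
Sum over inside zeros: 0.7138.
I(r) = log|p(0)| + (inside sum) = 4.9698 + 0.7138 = 5.6836.
Note: since some zeros are outside |z| ≤ r, the simplified n·log(r) form does NOT apply — only the inside zeros contribute.

I(r) ≈ 5.6836.


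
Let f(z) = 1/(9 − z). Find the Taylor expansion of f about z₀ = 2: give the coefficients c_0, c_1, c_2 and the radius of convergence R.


Let w = z − z₀, so z = z₀ + w.
Then 9 − z = 9 − (z₀ + w) = (9 − z₀) − w = 7 − w.
f(z) = 1/(7 − w) = (1/(7)) · 1/(1 − w/(7)) = Σ_{n≥0} w^n / (7)^(n+1).
So c_n = 1/(7)^(n+1):
  c_0 = 1/(7)^1 = 1/7.
  c_1 = 1/(7)^2 = 1/49.
  c_2 = 1/(7)^3 = 1/343.
The series is valid for |w/d| < 1, i.e. |z − z₀| < |d|.
Radius of convergence: R = |9 − z₀| = |7| = 7 (distance from z₀ to the singularity z = 9).

c_0 = 1/7, c_1 = 1/49, c_2 = 1/343; R = 7.


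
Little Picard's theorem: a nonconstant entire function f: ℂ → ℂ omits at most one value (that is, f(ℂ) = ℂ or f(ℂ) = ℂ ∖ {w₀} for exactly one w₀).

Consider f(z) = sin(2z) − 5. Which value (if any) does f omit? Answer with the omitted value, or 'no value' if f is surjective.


Little Picard bounds the complement of f(ℂ) to at most one point.
sin is entire and surjective onto ℂ: for every w ∈ ℂ, sin(ζ) = w has a solution ζ ∈ ℂ (e.g., via the complex inverse arcsin). With ζ = 2z this gives z = ζ/(2). Then 1·sin(2z) takes every value in 1·ℂ = ℂ, and adding -5 is a bijection of ℂ. So f is surjective and omits no value. (Note: only on the real line is sin bounded by [−1, 1].)

Omitted value: no value.


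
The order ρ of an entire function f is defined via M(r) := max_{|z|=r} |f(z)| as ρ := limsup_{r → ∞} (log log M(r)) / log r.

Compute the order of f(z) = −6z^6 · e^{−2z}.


M(r) = max_{|z|=r} |-6|·|z|^6·|e^{−2z}| = 6·r^6 · e^{2r^1} (the factors attain their maxima compatibly on |z|=r). Then log M(r) = log 6 + 6·log r + 2r^1, dominated by the last term, so log log M(r) ~ 1·log r. The polynomial factor -6z^6 contributes only a log r term and does not affect the order. ρ = 1.
Therefore ρ = 1.

Order ρ = 1.


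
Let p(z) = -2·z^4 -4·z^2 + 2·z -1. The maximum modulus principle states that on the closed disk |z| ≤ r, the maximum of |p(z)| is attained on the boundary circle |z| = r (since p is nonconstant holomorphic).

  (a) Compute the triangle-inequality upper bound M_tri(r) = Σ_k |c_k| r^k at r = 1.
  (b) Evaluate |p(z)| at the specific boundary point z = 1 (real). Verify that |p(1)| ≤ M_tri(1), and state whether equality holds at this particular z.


Coefficients: c_0 = -1, c_1 = 2, c_2 = -4, c_3 = 0, c_4 = -2. Radius r = 1.
Part (a). Triangle bound: M_tri(r) = Σ_k |c_k| r^k
  = |-1|·1^0 + |2|·1^1 + |-4|·1^2 + |0|·1^3 + |-2|·1^4
  = 1 + 2 + 4 + 0 + 2 = 9.
This bounds M(r) := max_{|z|=r} |p(z)| from above; equality holds iff all terms c_k z^k can be made to align in phase at a single z on |z|=r.
Part (b). At z = 1 (real, on the circle |z| = r):
  p(1) = (-1)·1^0 + (2)·1^1 + (-4)·1^2 + (0)·1^3 + (-2)·1^4 = -5.
  |p(1)| = 5.
Check: |p(1)| = 5 ≤ 9 = M_tri(1). ✓ Equality does not hold at z = 1 (the coefficients have mixed signs, so the terms do not all align in phase there).

M_tri(1) = 9; |p(1)| = 5; equality at z=1: no.


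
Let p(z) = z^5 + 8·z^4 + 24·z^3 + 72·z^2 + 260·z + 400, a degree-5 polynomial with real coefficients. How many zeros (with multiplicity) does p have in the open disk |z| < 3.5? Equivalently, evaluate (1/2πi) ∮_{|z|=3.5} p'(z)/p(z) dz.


The zeros of p are: (-3 + 1i), (-3 - 1i), (1 + 3i), (1 - 3i), -4.
Their magnitudes are: 3.162, 3.162, 3.162, 3.162, 4.
Zeros with |z| < R = 3.5: (-3 + 1i), (-3 - 1i), (1 + 3i), (1 - 3i).
Count = 4.
By the argument principle, (1/2πi) ∮_{|z|=R} p'(z)/p(z) dz equals exactly this count.

Number of zeros inside |z| < 3.5: 4.


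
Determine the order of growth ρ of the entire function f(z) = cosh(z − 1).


cosh(w) is a linear combination of e^{iw} and e^{−iw} (or e^w, e^{−w} in the hyperbolic case), so |cosh(w)| ≤ e^{|w|}. With w = z − 1, |w| ≤ 1|z| + 1 = 1r + 1 on |z| = r, giving M(r) ≤ e^{1r + 1}, so ρ ≤ 1. On a suitable ray (z = it for sin/cos; z = t for sinh/cosh, t real → ∞), |cosh(z − 1)| grows like e^{1|t|}/2, so ρ ≥ 1. Hence ρ = 1.
Therefore ρ = 1.

Order ρ = 1.


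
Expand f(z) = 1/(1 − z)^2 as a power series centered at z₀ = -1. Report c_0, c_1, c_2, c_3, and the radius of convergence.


Let w = z − z₀, so z = z₀ + w.
Then 1 − z = 1 − (z₀ + w) = (1 − z₀) − w = 2 − w.
f(z) = 1/(2 − w)^2 = (1/(2)^2) · (1 − w/(2))^{−2}.
By the binomial series (1−u)^{−2} = Σ_{n≥0} C(n+1, 1) u^n for |u|<1, with u = w/(2):
  c_n = C(n+1, 1) / (2)^(n+2).
  c_0 = 1/(2)^2 = 1/4.
  c_1 = 2/(2)^3 = 1/4.
  c_2 = 3/(2)^4 = 3/16.
  c_3 = 4/(2)^5 = 1/8.
The series is valid for |w/d| < 1, i.e. |z − z₀| < |d|.
Radius of convergence: R = |1 − z₀| = |2| = 2 (distance from z₀ to the singularity z = 1).

c_0 = 1/4, c_1 = 1/4, c_2 = 3/16, c_3 = 1/8; R = 2.


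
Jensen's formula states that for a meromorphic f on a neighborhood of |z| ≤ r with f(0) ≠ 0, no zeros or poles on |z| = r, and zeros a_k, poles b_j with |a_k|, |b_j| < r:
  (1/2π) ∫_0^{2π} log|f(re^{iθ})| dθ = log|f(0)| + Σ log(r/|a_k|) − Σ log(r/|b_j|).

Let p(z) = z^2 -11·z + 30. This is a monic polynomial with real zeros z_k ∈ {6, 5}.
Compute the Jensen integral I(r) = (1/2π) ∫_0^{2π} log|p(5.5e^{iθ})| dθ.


Zeros: 5, 6; r = 5.5.
Inside |z| < r: 5. Outside (|z| ≥ r): 6.
p(0) = 30, so log|p(0)| = log(30) = 3.4012.
Apply Jensen: I(r) = log|p(0)| + Σ_k log(r/|z_k|), summed over zeros inside |z| < r.
  log(r/|z_k|) for z_k = 5: log(5.5/5) = 0.0953
  Outside zeros (6) contribute nothing to the Jensen sum.
Sum over inside zeros: 0.0953.
I(r) = log|p(0)| + (inside sum) = 3.4012 + 0.0953 = 3.4965.
Note: since some zeros are outside |z| ≤ r, the simplified n·log(r) form does NOT apply — only the inside zeros contribute.

I(r) ≈ 3.4965.


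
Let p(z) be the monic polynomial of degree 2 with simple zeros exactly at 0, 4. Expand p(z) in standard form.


The polynomial is p(z) = ∏_{α ∈ S} (z − α), where S = {0, 4}.
Expanding the product yields: p(z) = z^2 -4·z.
The resulting polynomial has degree 2 and real coefficients as required.

p(z) = z^2 -4·z.


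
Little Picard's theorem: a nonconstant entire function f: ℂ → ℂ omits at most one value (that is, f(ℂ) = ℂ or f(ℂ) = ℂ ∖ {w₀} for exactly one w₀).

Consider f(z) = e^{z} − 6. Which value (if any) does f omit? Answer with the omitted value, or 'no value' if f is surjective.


Little Picard bounds the complement of f(ℂ) to at most one point.
e^{z} is never zero on ℂ, so 1·e^{z} takes every value in ℂ ∖ {0}. Adding -6 shifts the range to ℂ ∖ {-6}. Thus f omits exactly the value -6.

Omitted value: -6.


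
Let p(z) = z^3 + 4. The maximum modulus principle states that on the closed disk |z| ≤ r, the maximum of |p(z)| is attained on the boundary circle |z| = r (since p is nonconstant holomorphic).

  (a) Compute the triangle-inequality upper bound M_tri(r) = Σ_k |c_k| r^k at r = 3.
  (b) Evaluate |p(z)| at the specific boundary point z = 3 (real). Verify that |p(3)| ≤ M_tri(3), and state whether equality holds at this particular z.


Coefficients: c_0 = 4, c_1 = 0, c_2 = 0, c_3 = 1. Radius r = 3.
Part (a). Triangle bound: M_tri(r) = Σ_k |c_k| r^k
  = |4|·3^0 + |0|·3^1 + |0|·3^2 + |1|·3^3
  = 4 + 0 + 0 + 27 = 31.
This bounds M(r) := max_{|z|=r} |p(z)| from above; equality holds iff all terms c_k z^k can be made to align in phase at a single z on |z|=r.
Part (b). At z = 3 (real, on the circle |z| = r):
  p(3) = (4)·3^0 + (0)·3^1 + (0)·3^2 + (1)·3^3 = 31.
  |p(3)| = 31.
Since all nonzero coefficients share the same sign, |p(3)| = 31 = M_tri(3); the triangle bound is attained at z = 3, so in fact M(r) = 31.

M_tri(3) = 31; |p(3)| = 31; equality at z=3: yes.


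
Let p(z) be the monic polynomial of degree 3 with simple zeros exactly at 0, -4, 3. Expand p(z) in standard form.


The polynomial is p(z) = ∏_{α ∈ S} (z − α), where S = {0, -4, 3}.
Expanding the product yields: p(z) = z^3 + z^2 -12·z.
The resulting polynomial has degree 3 and real coefficients as required.

p(z) = z^3 + z^2 -12·z.


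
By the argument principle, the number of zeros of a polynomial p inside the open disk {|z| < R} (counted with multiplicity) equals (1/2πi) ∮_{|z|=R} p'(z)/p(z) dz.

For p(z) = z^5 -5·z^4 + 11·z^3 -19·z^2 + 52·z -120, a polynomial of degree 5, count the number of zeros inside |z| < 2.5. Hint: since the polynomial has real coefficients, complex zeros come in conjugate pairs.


The zeros of p are: (-1 + 2i), (-1 - 2i), 3, (2 + 2i), (2 - 2i).
Their magnitudes are: 2.236, 2.236, 3, 2.828, 2.828.
Zeros with |z| < R = 2.5: (-1 + 2i), (-1 - 2i).
Count = 2.
By the argument principle, (1/2πi) ∮_{|z|=R} p'(z)/p(z) dz equals exactly this count.

Number of zeros inside |z| < 2.5: 2.


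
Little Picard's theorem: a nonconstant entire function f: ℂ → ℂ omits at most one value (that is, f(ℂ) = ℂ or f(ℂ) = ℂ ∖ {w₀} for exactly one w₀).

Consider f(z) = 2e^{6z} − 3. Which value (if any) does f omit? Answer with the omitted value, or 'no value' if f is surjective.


Little Picard bounds the complement of f(ℂ) to at most one point.
e^{6z} is never zero on ℂ, so 2·e^{6z} takes every value in ℂ ∖ {0}. Adding -3 shifts the range to ℂ ∖ {-3}. Thus f omits exactly the value -3.

Omitted value: -3.


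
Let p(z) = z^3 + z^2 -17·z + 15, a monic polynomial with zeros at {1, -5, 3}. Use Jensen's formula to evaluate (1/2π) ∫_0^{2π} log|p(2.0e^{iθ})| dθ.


Zeros: -5, 1, 3; r = 2.0.
Inside |z| < r: 1. Outside (|z| ≥ r): -5, 3.
p(0) = 15, so log|p(0)| = log(15) = 2.7081.
Apply Jensen: I(r) = log|p(0)| + Σ_k log(r/|z_k|), summed over zeros inside |z| < r.
  log(r/|z_k|) for z_k = 1: log(2.0/1) = 0.6931
  Outside zeros (-5, 3) contribute nothing to the Jensen sum.
Sum over inside zeros: 0.6931.
I(r) = log|p(0)| + (inside sum) = 2.7081 + 0.6931 = 3.4012.
Note: since some zeros are outside |z| ≤ r, the simplified n·log(r) form does NOT apply — only the inside zeros contribute.

I(r) ≈ 3.4012.


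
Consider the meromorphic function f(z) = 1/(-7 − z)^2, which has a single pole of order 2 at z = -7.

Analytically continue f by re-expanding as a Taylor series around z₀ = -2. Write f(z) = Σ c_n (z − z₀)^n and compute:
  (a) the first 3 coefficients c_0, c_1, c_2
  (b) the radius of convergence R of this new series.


Let w = z − z₀, so z = z₀ + w.
Then -7 − z = -7 − (z₀ + w) = (-7 − z₀) − w = -5 − w.
f(z) = 1/(-5 − w)^2 = (1/(-5)^2) · (1 − w/(-5))^{−2}.
By the binomial series (1−u)^{−2} = Σ_{n≥0} C(n+1, 1) u^n for |u|<1, with u = w/(-5):
  c_n = C(n+1, 1) / (-5)^(n+2).
  c_0 = 1/(-5)^2 = 1/25.
  c_1 = 2/(-5)^3 = -2/125.
  c_2 = 3/(-5)^4 = 3/625.
The series is valid for |w/d| < 1, i.e. |z − z₀| < |d|.
Radius of convergence: R = |-7 − z₀| = |-5| = 5 (distance from z₀ to the singularity z = -7).

c_0 = 1/25, c_1 = -2/125, c_2 = 3/625; R = 5.


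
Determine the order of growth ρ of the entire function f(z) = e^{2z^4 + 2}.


|e^{2z^4 + 2}| = e^{Re(2·z^4) + 2} ≤ e^{2|z|^4 + 2} = e^{2r^4 + 2} on |z| = r, so ρ ≤ 4. Choosing z on |z|=r so that 2·z^4 is real positive (always possible by picking arg z appropriately) gives |f(z)| = e^{2r^4 + 2}, matching the bound. The additive constant 2 does not affect log log M(r) ~ 4·log r. Hence ρ = 4.
Therefore ρ = 4.

Order ρ = 4.


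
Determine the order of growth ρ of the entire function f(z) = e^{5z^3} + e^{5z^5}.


Each summand is entire of order 3 and 5 respectively (as in the single-exponential case). The order of a sum is at most the max of the orders, so ρ ≤ 5. For the lower bound: on |z|=r choose arg z so that 5z^5 is real positive; then |e^{5z^5}| = e^{5r^5} while |e^{5z^3}| ≤ e^{5r^3} = o(e^{5r^5}). So |f| ≥ e^{5r^5}(1 − o(1)) and ρ ≥ 5. Hence ρ = max(3, 5) = 5.
Therefore ρ = 5.

Order ρ = 5.


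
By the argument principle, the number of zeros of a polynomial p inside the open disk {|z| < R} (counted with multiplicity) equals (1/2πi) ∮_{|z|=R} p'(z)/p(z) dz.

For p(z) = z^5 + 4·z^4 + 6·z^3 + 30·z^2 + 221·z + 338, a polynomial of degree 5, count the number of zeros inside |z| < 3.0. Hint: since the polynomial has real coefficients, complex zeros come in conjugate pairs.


The zeros of p are: -2, (2 + 3i), (2 - 3i), (-3 + 2i), (-3 - 2i).
Their magnitudes are: 2, 3.606, 3.606, 3.606, 3.606.
Zeros with |z| < R = 3.0: -2.
Count = 1.
By the argument principle, (1/2πi) ∮_{|z|=R} p'(z)/p(z) dz equals exactly this count.

Number of zeros inside |z| < 3.0: 1.


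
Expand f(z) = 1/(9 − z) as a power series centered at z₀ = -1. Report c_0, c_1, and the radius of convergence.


Let w = z − z₀, so z = z₀ + w.
Then 9 − z = 9 − (z₀ + w) = (9 − z₀) − w = 10 − w.
f(z) = 1/(10 − w) = (1/(10)) · 1/(1 − w/(10)) = Σ_{n≥0} w^n / (10)^(n+1).
So c_n = 1/(10)^(n+1):
  c_0 = 1/(10)^1 = 1/10.
  c_1 = 1/(10)^2 = 1/100.
The series is valid for |w/d| < 1, i.e. |z − z₀| < |d|.
Radius of convergence: R = |9 − z₀| = |10| = 10 (distance from z₀ to the singularity z = 9).

c_0 = 1/10, c_1 = 1/100; R = 10.


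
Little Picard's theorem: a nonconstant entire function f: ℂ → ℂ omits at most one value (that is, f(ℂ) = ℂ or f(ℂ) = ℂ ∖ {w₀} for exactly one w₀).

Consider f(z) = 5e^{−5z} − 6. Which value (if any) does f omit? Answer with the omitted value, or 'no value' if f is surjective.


Little Picard bounds the complement of f(ℂ) to at most one point.
e^{−5z} is never zero on ℂ, so 5·e^{−5z} takes every value in ℂ ∖ {0}. Adding -6 shifts the range to ℂ ∖ {-6}. Thus f omits exactly the value -6.

Omitted value: -6.


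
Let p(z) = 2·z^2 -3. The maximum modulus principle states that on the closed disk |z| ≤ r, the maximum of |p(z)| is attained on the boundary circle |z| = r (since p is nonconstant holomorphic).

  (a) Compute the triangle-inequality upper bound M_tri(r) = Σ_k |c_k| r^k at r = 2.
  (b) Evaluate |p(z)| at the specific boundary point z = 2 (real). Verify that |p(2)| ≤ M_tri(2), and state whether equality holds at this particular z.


Coefficients: c_0 = -3, c_1 = 0, c_2 = 2. Radius r = 2.
Part (a). Triangle bound: M_tri(r) = Σ_k |c_k| r^k
  = |-3|·2^0 + |0|·2^1 + |2|·2^2
  = 3 + 0 + 8 = 11.
This bounds M(r) := max_{|z|=r} |p(z)| from above; equality holds iff all terms c_k z^k can be made to align in phase at a single z on |z|=r.
Part (b). At z = 2 (real, on the circle |z| = r):
  p(2) = (-3)·2^0 + (0)·2^1 + (2)·2^2 = 5.
  |p(2)| = 5.
Check: |p(2)| = 5 ≤ 11 = M_tri(2). ✓ Equality does not hold at z = 2 (the coefficients have mixed signs, so the terms do not all align in phase there).

M_tri(2) = 11; |p(2)| = 5; equality at z=2: no.


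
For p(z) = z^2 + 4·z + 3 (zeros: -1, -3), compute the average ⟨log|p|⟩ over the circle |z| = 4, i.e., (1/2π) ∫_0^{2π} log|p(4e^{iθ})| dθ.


Zeros: -3, -1; r = 4.
Inside |z| < r: -3, -1. Outside (|z| ≥ r): ∅.
p(0) = 3, so log|p(0)| = log(3) = 1.0986.
Apply Jensen: I(r) = log|p(0)| + Σ_k log(r/|z_k|), summed over zeros inside |z| < r.
  log(r/|z_k|) for z_k = -1: log(4/1) = 1.3863
  log(r/|z_k|) for z_k = -3: log(4/3) = 0.2877
Sum over inside zeros: 1.6740.
I(r) = log|p(0)| + (inside sum) = 1.0986 + 1.6740 = 2.7726.
Closed form (all zeros inside, monic): I(r) = n·log(r) = 2·log(4) = 2.7726. ✓

I(r) ≈ 2.7726.


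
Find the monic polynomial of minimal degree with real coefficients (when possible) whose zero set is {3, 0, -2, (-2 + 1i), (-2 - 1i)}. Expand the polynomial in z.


The polynomial is p(z) = ∏_{α ∈ S} (z − α), where S = {3, 0, -2, (-2 + 1i), (-2 - 1i)}.
Expanding the product yields: p(z) = z^5 + 3·z^4 -5·z^3 -29·z^2 -30·z.
Note conjugate pairs combine to real quadratics: (z − (-2+1i))(z − (-2−1i)) = z² + 4z + 5.
The resulting polynomial has degree 5 and real coefficients as required.

p(z) = z^5 + 3·z^4 -5·z^3 -29·z^2 -30·z.


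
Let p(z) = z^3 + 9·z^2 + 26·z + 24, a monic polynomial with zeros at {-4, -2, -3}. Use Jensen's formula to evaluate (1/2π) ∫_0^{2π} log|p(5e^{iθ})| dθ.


Zeros: -4, -3, -2; r = 5.
Inside |z| < r: -4, -3, -2. Outside (|z| ≥ r): ∅.
p(0) = 24, so log|p(0)| = log(24) = 3.1781.
Apply Jensen: I(r) = log|p(0)| + Σ_k log(r/|z_k|), summed over zeros inside |z| < r.
  log(r/|z_k|) for z_k = -4: log(5/4) = 0.2231
  log(r/|z_k|) for z_k = -2: log(5/2) = 0.9163
  log(r/|z_k|) for z_k = -3: log(5/3) = 0.5108
Sum over inside zeros: 1.6503.
I(r) = log|p(0)| + (inside sum) = 3.1781 + 1.6503 = 4.8283.
Closed form (all zeros inside, monic): I(r) = n·log(r) = 3·log(5) = 4.8283. ✓

I(r) ≈ 4.8283.


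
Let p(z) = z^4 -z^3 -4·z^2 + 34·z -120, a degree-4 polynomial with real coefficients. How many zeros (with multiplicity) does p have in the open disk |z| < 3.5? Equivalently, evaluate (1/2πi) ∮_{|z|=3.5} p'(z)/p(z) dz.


The zeros of p are: (1 + 3i), (1 - 3i), 3, -4.
Their magnitudes are: 3.162, 3.162, 3, 4.
Zeros with |z| < R = 3.5: (1 + 3i), (1 - 3i), 3.
Count = 3.
By the argument principle, (1/2πi) ∮_{|z|=R} p'(z)/p(z) dz equals exactly this count.

Number of zeros inside |z| < 3.5: 3.


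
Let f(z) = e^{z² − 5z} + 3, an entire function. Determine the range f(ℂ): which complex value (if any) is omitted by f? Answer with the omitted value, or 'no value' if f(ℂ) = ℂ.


Little Picard bounds the complement of f(ℂ) to at most one point.
The exponent g(z) = z² − 5z is a nonconstant polynomial, hence surjective onto ℂ. So e^{g(z)} takes every value in {e^w : w ∈ ℂ} = ℂ ∖ {0}. Adding 3 shifts the range to ℂ ∖ {3}. f omits exactly 3.

Omitted value: 3.


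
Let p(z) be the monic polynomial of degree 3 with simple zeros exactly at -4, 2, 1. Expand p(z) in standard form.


The polynomial is p(z) = ∏_{α ∈ S} (z − α), where S = {-4, 2, 1}.
Expanding the product yields: p(z) = z^3 + z^2 -10·z + 8.
The resulting polynomial has degree 3 and real coefficients as required.

p(z) = z^3 + z^2 -10·z + 8.


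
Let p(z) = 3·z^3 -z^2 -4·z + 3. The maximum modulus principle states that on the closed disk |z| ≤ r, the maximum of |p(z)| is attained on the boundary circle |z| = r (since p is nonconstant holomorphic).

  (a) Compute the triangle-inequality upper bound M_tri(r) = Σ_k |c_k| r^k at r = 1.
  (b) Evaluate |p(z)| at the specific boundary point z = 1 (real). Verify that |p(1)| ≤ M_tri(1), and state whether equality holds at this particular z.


Coefficients: c_0 = 3, c_1 = -4, c_2 = -1, c_3 = 3. Radius r = 1.
Part (a). Triangle bound: M_tri(r) = Σ_k |c_k| r^k
  = |3|·1^0 + |-4|·1^1 + |-1|·1^2 + |3|·1^3
  = 3 + 4 + 1 + 3 = 11.
This bounds M(r) := max_{|z|=r} |p(z)| from above; equality holds iff all terms c_k z^k can be made to align in phase at a single z on |z|=r.
Part (b). At z = 1 (real, on the circle |z| = r):
  p(1) = (3)·1^0 + (-4)·1^1 + (-1)·1^2 + (3)·1^3 = 1.
  |p(1)| = 1.
Check: |p(1)| = 1 ≤ 11 = M_tri(1). ✓ Equality does not hold at z = 1 (the coefficients have mixed signs, so the terms do not all align in phase there).

M_tri(1) = 11; |p(1)| = 1; equality at z=1: no.


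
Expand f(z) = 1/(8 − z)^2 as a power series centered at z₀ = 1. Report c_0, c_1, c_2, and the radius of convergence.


Let w = z − z₀, so z = z₀ + w.
Then 8 − z = 8 − (z₀ + w) = (8 − z₀) − w = 7 − w.
f(z) = 1/(7 − w)^2 = (1/(7)^2) · (1 − w/(7))^{−2}.
By the binomial series (1−u)^{−2} = Σ_{n≥0} C(n+1, 1) u^n for |u|<1, with u = w/(7):
  c_n = C(n+1, 1) / (7)^(n+2).
  c_0 = 1/(7)^2 = 1/49.
  c_1 = 2/(7)^3 = 2/343.
  c_2 = 3/(7)^4 = 3/2401.
The series is valid for |w/d| < 1, i.e. |z − z₀| < |d|.
Radius of convergence: R = |8 − z₀| = |7| = 7 (distance from z₀ to the singularity z = 8).

c_0 = 1/49, c_1 = 2/343, c_2 = 3/2401; R = 7.


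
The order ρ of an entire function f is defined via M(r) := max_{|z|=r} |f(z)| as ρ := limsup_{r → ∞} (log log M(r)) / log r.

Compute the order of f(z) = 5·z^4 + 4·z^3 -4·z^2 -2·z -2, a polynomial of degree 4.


|f(z)| ≤ Σ|c_k|·r^k = O(r^4) as r → ∞. Polynomial growth is O(e^{r^ε}) for every ε > 0 (since r^4/e^{r^ε} → 0), so ρ ≤ ε for all ε > 0, i.e. ρ = 0. Every nonconstant polynomial has order 0.
Therefore ρ = 0.

Order ρ = 0.


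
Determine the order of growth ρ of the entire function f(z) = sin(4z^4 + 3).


Write sin(w) = (e^{iw} ± e^{−iw})/(2 or 2i), so |sin(w)| ≤ e^{|w|}. With w = 4z^4 + 3, |w| ≤ 4r^4 + 3 on |z|=r, giving M(r) ≤ e^{4r^4 + 3} and ρ ≤ 4. For the lower bound, choose z on |z|=r with 4z^4 purely imaginary of modulus 4r^4; then |sin(4z^4 + 3)| grows like e^{4r^4}/2, so ρ ≥ 4. Hence ρ = 4.
Therefore ρ = 4.

Order ρ = 4.


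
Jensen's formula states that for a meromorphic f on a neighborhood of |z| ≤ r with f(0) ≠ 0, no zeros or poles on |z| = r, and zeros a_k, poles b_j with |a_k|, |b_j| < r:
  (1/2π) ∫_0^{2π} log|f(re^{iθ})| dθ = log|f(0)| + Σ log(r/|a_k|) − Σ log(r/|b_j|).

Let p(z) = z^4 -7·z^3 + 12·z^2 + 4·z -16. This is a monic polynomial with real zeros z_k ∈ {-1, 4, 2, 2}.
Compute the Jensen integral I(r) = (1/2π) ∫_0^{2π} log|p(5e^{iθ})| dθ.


Zeros: -1, 2, 2, 4; r = 5.
Inside |z| < r: -1, 2, 2, 4. Outside (|z| ≥ r): ∅.
p(0) = -16, so log|p(0)| = log(16) = 2.7726.
Apply Jensen: I(r) = log|p(0)| + Σ_k log(r/|z_k|), summed over zeros inside |z| < r.
  log(r/|z_k|) for z_k = -1: log(5/1) = 1.6094
  log(r/|z_k|) for z_k = 4: log(5/4) = 0.2231
  log(r/|z_k|) for z_k = 2: log(5/2) = 0.9163
  log(r/|z_k|) for z_k = 2: log(5/2) = 0.9163
Sum over inside zeros: 3.6652.
I(r) = log|p(0)| + (inside sum) = 2.7726 + 3.6652 = 6.4378.
Closed form (all zeros inside, monic): I(r) = n·log(r) = 4·log(5) = 6.4378. ✓

I(r) ≈ 6.4378.


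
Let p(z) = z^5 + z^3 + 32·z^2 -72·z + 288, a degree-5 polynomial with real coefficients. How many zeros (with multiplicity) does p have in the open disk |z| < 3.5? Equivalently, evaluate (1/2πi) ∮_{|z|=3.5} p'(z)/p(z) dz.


The zeros of p are: (2 + 2i), (2 - 2i), (0 + 3i), (0 - 3i), -4.
Their magnitudes are: 2.828, 2.828, 3, 3, 4.
Zeros with |z| < R = 3.5: (2 + 2i), (2 - 2i), (0 + 3i), (0 - 3i).
Count = 4.
By the argument principle, (1/2πi) ∮_{|z|=R} p'(z)/p(z) dz equals exactly this count.

Number of zeros inside |z| < 3.5: 4.


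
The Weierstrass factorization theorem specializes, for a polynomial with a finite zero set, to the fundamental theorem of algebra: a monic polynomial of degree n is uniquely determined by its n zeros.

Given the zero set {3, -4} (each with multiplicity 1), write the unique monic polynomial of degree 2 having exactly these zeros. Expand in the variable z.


The polynomial is p(z) = ∏_{α ∈ S} (z − α), where S = {3, -4}.
Expanding the product yields: p(z) = z^2 + z -12.
The resulting polynomial has degree 2 and real coefficients as required.

p(z) = z^2 + z -12.


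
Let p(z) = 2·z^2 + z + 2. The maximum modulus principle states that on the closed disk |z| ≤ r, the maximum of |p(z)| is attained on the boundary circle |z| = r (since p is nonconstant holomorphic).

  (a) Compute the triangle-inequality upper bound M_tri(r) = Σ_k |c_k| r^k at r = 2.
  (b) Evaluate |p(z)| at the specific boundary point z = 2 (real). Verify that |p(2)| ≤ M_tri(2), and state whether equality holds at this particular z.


Coefficients: c_0 = 2, c_1 = 1, c_2 = 2. Radius r = 2.
Part (a). Triangle bound: M_tri(r) = Σ_k |c_k| r^k
  = |2|·2^0 + |1|·2^1 + |2|·2^2
  = 2 + 2 + 8 = 12.
This bounds M(r) := max_{|z|=r} |p(z)| from above; equality holds iff all terms c_k z^k can be made to align in phase at a single z on |z|=r.
Part (b). At z = 2 (real, on the circle |z| = r):
  p(2) = (2)·2^0 + (1)·2^1 + (2)·2^2 = 12.
  |p(2)| = 12.
Since all nonzero coefficients share the same sign, |p(2)| = 12 = M_tri(2); the triangle bound is attained at z = 2, so in fact M(r) = 12.

M_tri(2) = 12; |p(2)| = 12; equality at z=2: yes.


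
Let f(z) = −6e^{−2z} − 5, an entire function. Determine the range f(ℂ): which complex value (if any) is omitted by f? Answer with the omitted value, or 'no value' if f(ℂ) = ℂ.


Little Picard bounds the complement of f(ℂ) to at most one point.
e^{−2z} is never zero on ℂ, so -6·e^{−2z} takes every value in ℂ ∖ {0}. Adding -5 shifts the range to ℂ ∖ {-5}. Thus f omits exactly the value -5.

Omitted value: -5.


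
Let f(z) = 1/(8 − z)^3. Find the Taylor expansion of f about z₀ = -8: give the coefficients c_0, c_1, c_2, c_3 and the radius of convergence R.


Let w = z − z₀, so z = z₀ + w.
Then 8 − z = 8 − (z₀ + w) = (8 − z₀) − w = 16 − w.
f(z) = 1/(16 − w)^3 = (1/(16)^3) · (1 − w/(16))^{−3}.
By the binomial series (1−u)^{−3} = Σ_{n≥0} C(n+2, 2) u^n for |u|<1, with u = w/(16):
  c_n = C(n+2, 2) / (16)^(n+3).
  c_0 = 1/(16)^3 = 1/4096.
  c_1 = 3/(16)^4 = 3/65536.
  c_2 = 6/(16)^5 = 3/524288.
  c_3 = 10/(16)^6 = 5/8388608.
The series is valid for |w/d| < 1, i.e. |z − z₀| < |d|.
Radius of convergence: R = |8 − z₀| = |16| = 16 (distance from z₀ to the singularity z = 8).

c_0 = 1/4096, c_1 = 3/65536, c_2 = 3/524288, c_3 = 5/8388608; R = 16.


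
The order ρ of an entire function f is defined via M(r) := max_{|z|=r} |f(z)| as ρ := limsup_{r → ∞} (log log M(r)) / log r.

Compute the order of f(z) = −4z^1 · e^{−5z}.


M(r) = max_{|z|=r} |-4|·|z|^1·|e^{−5z}| = 4·r^1 · e^{5r^1} (the factors attain their maxima compatibly on |z|=r). Then log M(r) = log 4 + 1·log r + 5r^1, dominated by the last term, so log log M(r) ~ 1·log r. The polynomial factor -4z^1 contributes only a log r term and does not affect the order. ρ = 1.
Therefore ρ = 1.

Order ρ = 1.
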